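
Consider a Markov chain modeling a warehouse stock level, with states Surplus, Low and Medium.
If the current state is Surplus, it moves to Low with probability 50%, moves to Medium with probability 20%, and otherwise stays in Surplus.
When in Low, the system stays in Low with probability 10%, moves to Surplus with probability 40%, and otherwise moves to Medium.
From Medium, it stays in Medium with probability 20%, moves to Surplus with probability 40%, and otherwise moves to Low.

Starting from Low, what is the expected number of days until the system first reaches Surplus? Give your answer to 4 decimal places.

2.5000

Let t(s) be the expected number of days to first reach Surplus from state s, with t(Surplus) = 0. Conditioning on the first day:
t(Low) = 1 + 0.1·t(Low) + 0.5·t(Medium)
t(Medium) = 1 + 0.4·t(Low) + 0.2·t(Medium)
Solving: t(Low) = 2.5000, t(Medium) = 2.5000.
Expected days from Low to Surplus: 2.5000.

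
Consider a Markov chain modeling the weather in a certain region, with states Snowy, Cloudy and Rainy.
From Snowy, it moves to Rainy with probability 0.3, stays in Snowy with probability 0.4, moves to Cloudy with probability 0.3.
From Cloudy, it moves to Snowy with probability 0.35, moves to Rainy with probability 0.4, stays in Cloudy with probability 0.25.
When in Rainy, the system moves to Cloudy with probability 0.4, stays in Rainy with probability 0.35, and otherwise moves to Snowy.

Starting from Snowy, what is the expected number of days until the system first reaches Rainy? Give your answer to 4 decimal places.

3.0435

Let t(s) be the expected number of days to first reach Rainy from state s, with t(Rainy) = 0. Conditioning on the first day:
t(Snowy) = 1 + 0.4·t(Snowy) + 0.3·t(Cloudy)
t(Cloudy) = 1 + 0.35·t(Snowy) + 0.25·t(Cloudy)
Solving: t(Snowy) = 3.0435, t(Cloudy) = 2.7536.
Expected days from Snowy to Rainy: 3.0435.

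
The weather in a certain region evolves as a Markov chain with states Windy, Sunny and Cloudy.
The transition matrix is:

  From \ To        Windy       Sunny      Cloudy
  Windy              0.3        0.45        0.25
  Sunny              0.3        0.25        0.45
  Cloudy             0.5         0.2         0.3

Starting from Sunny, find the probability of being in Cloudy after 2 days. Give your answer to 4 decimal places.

0.3225

Sum over the intermediate state after 1 day:
P = P(Sunny→Windy)·P(Windy→Cloudy) + P(Sunny→Sunny)·P(Sunny→Cloudy) + P(Sunny→Cloudy)·P(Cloudy→Cloudy)
  = 0.3×0.25 + 0.25×0.45 + 0.45×0.3
  = 0.0750 + 0.1125 + 0.1350 = 0.3225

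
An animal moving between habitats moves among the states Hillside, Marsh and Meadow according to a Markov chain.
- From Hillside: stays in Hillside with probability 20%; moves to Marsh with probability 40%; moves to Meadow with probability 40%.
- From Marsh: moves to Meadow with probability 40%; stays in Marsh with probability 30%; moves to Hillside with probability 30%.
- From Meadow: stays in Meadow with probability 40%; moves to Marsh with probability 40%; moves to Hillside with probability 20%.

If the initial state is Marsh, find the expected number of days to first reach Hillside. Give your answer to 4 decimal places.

Let t(s) be the expected number of days to first reach Hillside from state s, with t(Hillside) = 0. Conditioning on the first day:
t(Marsh) = 1 + 0.3·t(Marsh) + 0.4·t(Meadow)
t(Meadow) = 1 + 0.4·t(Marsh) + 0.4·t(Meadow)
Solving: t(Marsh) = 3.8462, t(Meadow) = 4.2308.
Expected days from Marsh to Hillside: 3.8462.

3.8462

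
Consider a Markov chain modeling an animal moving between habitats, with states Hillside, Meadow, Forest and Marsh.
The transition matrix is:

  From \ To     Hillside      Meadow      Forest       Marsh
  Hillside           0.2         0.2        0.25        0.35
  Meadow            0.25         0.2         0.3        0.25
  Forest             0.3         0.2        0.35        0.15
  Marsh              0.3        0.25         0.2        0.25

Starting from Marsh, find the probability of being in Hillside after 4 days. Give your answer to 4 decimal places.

0.2630

Propagate the distribution vector 4 days from Marsh.
After 0 days: (0.0000, 0.0000, 0.0000, 1.0000)
After 1 day: (0.3000, 0.2500, 0.2000, 0.2500)
After 2 days: (0.2575, 0.2125, 0.2700, 0.2600)
After 3 days: (0.2636, 0.2130, 0.2746, 0.2488)
After 4 days: (0.2630, 0.2124, 0.2757, 0.2489)
P(in Hillside after 4 days) = 0.2630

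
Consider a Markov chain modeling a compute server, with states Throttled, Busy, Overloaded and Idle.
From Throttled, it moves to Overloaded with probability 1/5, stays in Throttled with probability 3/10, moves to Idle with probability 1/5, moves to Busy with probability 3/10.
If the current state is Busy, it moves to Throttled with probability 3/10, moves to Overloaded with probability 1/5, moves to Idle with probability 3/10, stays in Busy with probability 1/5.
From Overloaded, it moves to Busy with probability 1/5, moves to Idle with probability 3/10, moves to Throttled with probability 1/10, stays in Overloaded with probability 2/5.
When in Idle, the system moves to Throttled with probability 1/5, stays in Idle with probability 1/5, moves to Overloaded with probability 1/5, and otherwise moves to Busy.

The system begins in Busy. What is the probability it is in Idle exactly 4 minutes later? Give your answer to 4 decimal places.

0.2519

Propagate the distribution vector 4 minutes from Busy.
After 0 minutes: (0.0000, 1.0000, 0.0000, 0.0000)
After 1 minute: (0.3000, 0.2000, 0.2000, 0.3000)
After 2 minutes: (0.2300, 0.2900, 0.2400, 0.2400)
After 3 minutes: (0.2280, 0.2710, 0.2480, 0.2530)
After 4 minutes: (0.2251, 0.2734, 0.2496, 0.2519)
P(in Idle after 4 minutes) = 0.2519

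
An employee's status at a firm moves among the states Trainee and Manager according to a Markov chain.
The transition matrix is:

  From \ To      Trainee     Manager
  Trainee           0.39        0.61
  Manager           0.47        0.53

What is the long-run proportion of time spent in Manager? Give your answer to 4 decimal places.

0.5648

Let the stationary distribution be π with π = πP and π_1 + π_2 = 1.
π_1 = 0.39·π_1 + 0.47·π_2
Solving with the normalization constraint gives π = (0.4352, 0.5648).
So the stationary probability of Manager is 0.5648.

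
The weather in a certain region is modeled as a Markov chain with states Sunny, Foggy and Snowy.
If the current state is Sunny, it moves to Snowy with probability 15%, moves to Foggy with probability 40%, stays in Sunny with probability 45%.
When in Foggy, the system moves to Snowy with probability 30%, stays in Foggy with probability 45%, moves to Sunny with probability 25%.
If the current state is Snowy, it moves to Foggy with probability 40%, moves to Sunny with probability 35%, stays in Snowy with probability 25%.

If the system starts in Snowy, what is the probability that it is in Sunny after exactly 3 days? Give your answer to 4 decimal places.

0.3425

Propagate the distribution vector 3 days from Snowy.
After 0 days: (0.0000, 0.0000, 1.0000)
After 1 day: (0.3500, 0.4000, 0.2500)
After 2 days: (0.3450, 0.4200, 0.2350)
After 3 days: (0.3425, 0.4210, 0.2365)
P(in Sunny after 3 days) = 0.3425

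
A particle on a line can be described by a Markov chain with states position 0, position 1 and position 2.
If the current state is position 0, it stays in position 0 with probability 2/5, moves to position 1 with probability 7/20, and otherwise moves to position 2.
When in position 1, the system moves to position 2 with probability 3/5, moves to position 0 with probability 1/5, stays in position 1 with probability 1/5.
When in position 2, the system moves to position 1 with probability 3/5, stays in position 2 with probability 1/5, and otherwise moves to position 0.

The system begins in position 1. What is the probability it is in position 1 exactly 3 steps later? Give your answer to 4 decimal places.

0.3520

Propagate the distribution vector 3 steps from position 1.
After 0 steps: (0.0000, 1.0000, 0.0000)
After 1 step: (0.2000, 0.2000, 0.6000)
After 2 steps: (0.2400, 0.4700, 0.2900)
After 3 steps: (0.2480, 0.3520, 0.4000)
P(in position 1 after 3 steps) = 0.3520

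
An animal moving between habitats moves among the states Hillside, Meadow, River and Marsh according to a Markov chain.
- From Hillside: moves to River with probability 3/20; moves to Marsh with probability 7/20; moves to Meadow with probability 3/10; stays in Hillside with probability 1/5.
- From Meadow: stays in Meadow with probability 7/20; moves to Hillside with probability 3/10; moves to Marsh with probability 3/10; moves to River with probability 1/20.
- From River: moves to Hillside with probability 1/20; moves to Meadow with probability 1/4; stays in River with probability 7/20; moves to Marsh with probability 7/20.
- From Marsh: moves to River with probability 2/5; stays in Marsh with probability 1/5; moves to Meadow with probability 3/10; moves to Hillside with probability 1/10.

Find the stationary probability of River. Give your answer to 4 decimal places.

Let the stationary distribution be π with π = πP and π_1 + π_2 + π_3 + π_4 = 1.
π_1 = 0.2·π_1 + 0.3·π_2 + 0.05·π_3 + 0.1·π_4
π_2 = 0.3·π_1 + 0.35·π_2 + 0.25·π_3 + 0.3·π_4
π_3 = 0.15·π_1 + 0.05·π_2 + 0.35·π_3 + 0.4·π_4
Solving with the normalization constraint gives π = (0.1651, 0.3031, 0.2406, 0.2912).
So the stationary probability of River is 0.2406.

0.2406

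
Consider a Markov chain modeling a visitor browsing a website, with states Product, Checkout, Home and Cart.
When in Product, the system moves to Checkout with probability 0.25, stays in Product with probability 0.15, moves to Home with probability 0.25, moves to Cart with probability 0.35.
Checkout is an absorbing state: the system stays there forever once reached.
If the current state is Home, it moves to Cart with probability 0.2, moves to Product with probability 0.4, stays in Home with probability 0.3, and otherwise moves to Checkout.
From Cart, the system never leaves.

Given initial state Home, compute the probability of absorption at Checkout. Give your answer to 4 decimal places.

0.3737

Let h(s) be the probability of absorption at Checkout starting from transient state s. Then h(Checkout) = 1 and h(Cart) = 0. By first-step analysis:
h(Product) = 0.15·h(Product) + 0.25·1 + 0.25·h(Home) + 0.35·0
h(Home) = 0.4·h(Product) + 0.1·1 + 0.3·h(Home) + 0.2·0
Solving: h(Product) = 0.4040, h(Home) = 0.3737.
Starting from Home, the probability is 0.3737.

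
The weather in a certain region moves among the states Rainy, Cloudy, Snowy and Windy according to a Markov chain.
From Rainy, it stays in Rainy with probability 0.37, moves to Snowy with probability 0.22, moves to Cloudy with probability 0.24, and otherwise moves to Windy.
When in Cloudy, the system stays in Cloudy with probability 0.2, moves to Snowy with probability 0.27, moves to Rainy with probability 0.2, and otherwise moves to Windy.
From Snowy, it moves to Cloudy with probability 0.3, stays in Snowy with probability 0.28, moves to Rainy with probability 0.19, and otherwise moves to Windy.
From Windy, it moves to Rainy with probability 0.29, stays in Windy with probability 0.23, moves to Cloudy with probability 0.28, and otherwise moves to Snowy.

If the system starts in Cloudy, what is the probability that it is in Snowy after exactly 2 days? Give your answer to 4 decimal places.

0.2396

Propagate the distribution vector 2 days from Cloudy.
After 0 days: (0.0000, 1.0000, 0.0000, 0.0000)
After 1 day: (0.2000, 0.2000, 0.2700, 0.3300)
After 2 days: (0.2610, 0.2614, 0.2396, 0.2380)
P(in Snowy after 2 days) = 0.2396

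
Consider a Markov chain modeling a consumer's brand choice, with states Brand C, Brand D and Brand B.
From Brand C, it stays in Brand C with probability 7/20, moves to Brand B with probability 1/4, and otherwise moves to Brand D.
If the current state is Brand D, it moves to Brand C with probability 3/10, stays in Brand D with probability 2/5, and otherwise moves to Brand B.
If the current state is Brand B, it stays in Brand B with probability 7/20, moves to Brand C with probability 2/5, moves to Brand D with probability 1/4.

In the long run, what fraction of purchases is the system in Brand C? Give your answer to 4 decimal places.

0.3471

Let the stationary distribution be π with π = πP and π_1 + π_2 + π_3 = 1.
π_1 = 0.35·π_1 + 0.3·π_2 + 0.4·π_3
π_2 = 0.4·π_1 + 0.4·π_2 + 0.25·π_3
Solving with the normalization constraint gives π = (0.3471, 0.3554, 0.2975).
So the stationary probability of Brand C is 0.3471.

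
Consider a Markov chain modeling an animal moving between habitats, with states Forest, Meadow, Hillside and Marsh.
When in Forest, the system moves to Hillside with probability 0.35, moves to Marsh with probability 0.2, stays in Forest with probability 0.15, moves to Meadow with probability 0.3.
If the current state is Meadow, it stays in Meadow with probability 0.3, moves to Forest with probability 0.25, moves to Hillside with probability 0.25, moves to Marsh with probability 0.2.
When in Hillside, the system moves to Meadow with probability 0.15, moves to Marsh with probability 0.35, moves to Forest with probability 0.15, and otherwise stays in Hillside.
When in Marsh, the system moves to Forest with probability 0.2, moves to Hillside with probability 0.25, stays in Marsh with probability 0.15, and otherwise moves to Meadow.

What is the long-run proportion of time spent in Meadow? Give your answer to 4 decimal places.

0.2785

Let the stationary distribution be π with π = πP and π_1 + π_2 + π_3 + π_4 = 1.
π_1 = 0.15·π_1 + 0.25·π_2 + 0.15·π_3 + 0.2·π_4
π_2 = 0.3·π_1 + 0.3·π_2 + 0.15·π_3 + 0.4·π_4
π_3 = 0.35·π_1 + 0.25·π_2 + 0.35·π_3 + 0.25·π_4
Solving with the normalization constraint gives π = (0.1895, 0.2785, 0.2988, 0.2332).
So the stationary probability of Meadow is 0.2785.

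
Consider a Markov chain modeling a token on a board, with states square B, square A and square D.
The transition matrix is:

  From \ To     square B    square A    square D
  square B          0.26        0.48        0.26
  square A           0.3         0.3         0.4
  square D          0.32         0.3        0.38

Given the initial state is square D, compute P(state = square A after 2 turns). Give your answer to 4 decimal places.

0.3576

Sum over the intermediate state after 1 turn:
P = P(square D→square B)·P(square B→square A) + P(square D→square A)·P(square A→square A) + P(square D→square D)·P(square D→square A)
  = 0.32×0.48 + 0.3×0.3 + 0.38×0.3
  = 0.1536 + 0.0900 + 0.1140 = 0.3576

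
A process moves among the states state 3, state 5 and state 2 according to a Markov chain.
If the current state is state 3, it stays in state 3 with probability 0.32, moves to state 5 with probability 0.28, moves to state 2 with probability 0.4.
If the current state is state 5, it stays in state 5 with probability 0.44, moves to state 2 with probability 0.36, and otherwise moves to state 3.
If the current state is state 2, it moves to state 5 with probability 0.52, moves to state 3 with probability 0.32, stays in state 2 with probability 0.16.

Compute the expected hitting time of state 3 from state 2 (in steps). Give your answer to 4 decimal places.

3.8136

Let t(s) be the expected number of steps to first reach state 3 from state s, with t(state 3) = 0. Conditioning on the first step:
t(state 5) = 1 + 0.44·t(state 5) + 0.36·t(state 2)
t(state 2) = 1 + 0.52·t(state 5) + 0.16·t(state 2)
Solving: t(state 5) = 4.2373, t(state 2) = 3.8136.
Expected steps from state 2 to state 3: 3.8136.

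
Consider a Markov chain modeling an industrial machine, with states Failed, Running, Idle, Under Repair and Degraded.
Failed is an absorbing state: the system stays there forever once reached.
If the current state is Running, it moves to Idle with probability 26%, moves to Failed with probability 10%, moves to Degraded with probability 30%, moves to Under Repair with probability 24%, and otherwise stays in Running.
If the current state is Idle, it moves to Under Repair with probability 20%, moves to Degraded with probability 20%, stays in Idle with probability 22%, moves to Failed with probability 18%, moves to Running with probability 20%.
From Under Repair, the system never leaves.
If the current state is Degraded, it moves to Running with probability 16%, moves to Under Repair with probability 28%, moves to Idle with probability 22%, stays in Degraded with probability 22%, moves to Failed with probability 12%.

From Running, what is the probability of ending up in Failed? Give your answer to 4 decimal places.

Let h(s) be the probability of absorption at Failed starting from transient state s. Then h(Failed) = 1 and h(Under Repair) = 0. By first-step analysis:
h(Running) = 0.1·1 + 0.1·h(Running) + 0.26·h(Idle) + 0.24·0 + 0.3·h(Degraded)
h(Idle) = 0.18·1 + 0.2·h(Running) + 0.22·h(Idle) + 0.2·0 + 0.2·h(Degraded)
h(Degraded) = 0.12·1 + 0.16·h(Running) + 0.22·h(Idle) + 0.28·0 + 0.22·h(Degraded)
Solving: h(Running) = 0.3407, h(Idle) = 0.4048, h(Degraded) = 0.3379.
Starting from Running, the probability is 0.3407.

0.3407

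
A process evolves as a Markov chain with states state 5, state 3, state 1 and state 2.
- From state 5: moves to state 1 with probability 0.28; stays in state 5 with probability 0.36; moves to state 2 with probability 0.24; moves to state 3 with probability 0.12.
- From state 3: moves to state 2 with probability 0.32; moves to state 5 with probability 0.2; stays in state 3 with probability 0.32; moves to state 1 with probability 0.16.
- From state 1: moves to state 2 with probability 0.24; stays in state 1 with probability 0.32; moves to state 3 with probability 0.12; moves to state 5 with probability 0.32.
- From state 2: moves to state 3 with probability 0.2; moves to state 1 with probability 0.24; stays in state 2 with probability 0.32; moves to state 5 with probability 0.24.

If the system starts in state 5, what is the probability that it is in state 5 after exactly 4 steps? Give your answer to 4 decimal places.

Propagate the distribution vector 4 steps from state 5.
After 0 steps: (1.0000, 0.0000, 0.0000, 0.0000)
After 1 step: (0.3600, 0.1200, 0.2800, 0.2400)
After 2 steps: (0.3008, 0.1632, 0.2672, 0.2688)
After 3 steps: (0.2909, 0.1741, 0.2604, 0.2746)
After 4 steps: (0.2888, 0.1768, 0.2585, 0.2759)
P(in state 5 after 4 steps) = 0.2888

0.2888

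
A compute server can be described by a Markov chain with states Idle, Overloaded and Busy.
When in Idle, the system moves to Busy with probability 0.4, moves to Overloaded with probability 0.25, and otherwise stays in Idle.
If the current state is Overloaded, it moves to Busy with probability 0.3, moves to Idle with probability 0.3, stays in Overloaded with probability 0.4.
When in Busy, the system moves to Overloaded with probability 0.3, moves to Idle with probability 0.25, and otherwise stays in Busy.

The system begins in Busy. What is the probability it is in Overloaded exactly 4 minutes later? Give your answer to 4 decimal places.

0.3170

Propagate the distribution vector 4 minutes from Busy.
After 0 minutes: (0.0000, 0.0000, 1.0000)
After 1 minute: (0.2500, 0.3000, 0.4500)
After 2 minutes: (0.2900, 0.3175, 0.3925)
After 3 minutes: (0.2949, 0.3173, 0.3879)
After 4 minutes: (0.2954, 0.3170, 0.3877)
P(in Overloaded after 4 minutes) = 0.3170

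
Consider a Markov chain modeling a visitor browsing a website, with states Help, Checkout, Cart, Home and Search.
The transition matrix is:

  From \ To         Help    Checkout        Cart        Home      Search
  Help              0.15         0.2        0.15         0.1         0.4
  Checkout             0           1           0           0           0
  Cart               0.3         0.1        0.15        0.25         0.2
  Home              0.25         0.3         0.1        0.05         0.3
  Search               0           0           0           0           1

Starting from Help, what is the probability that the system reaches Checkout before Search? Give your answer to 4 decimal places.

Let h(s) be the probability of absorption at Checkout starting from transient state s. Then h(Checkout) = 1 and h(Search) = 0. By first-step analysis:
h(Help) = 0.15·h(Help) + 0.2·1 + 0.15·h(Cart) + 0.1·h(Home) + 0.4·0
h(Cart) = 0.3·h(Help) + 0.1·1 + 0.15·h(Cart) + 0.25·h(Home) + 0.2·0
h(Home) = 0.25·h(Help) + 0.3·1 + 0.1·h(Cart) + 0.05·h(Home) + 0.3·0
Solving: h(Help) = 0.3541, h(Cart) = 0.3745, h(Home) = 0.4484.
Starting from Help, the probability is 0.3541.

0.3541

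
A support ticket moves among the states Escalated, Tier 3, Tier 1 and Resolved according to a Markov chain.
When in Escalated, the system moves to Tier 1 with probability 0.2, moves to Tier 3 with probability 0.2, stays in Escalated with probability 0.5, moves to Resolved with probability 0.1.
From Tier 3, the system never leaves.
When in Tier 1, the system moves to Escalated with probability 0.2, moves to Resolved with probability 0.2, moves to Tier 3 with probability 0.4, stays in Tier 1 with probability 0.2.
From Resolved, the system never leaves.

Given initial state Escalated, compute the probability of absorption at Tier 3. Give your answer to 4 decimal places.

0.6667

Let h(s) be the probability of absorption at Tier 3 starting from transient state s. Then h(Tier 3) = 1 and h(Resolved) = 0. By first-step analysis:
h(Escalated) = 0.5·h(Escalated) + 0.2·1 + 0.2·h(Tier 1) + 0.1·0
h(Tier 1) = 0.2·h(Escalated) + 0.4·1 + 0.2·h(Tier 1) + 0.2·0
Solving: h(Escalated) = 0.6667, h(Tier 1) = 0.6667.
Starting from Escalated, the probability is 0.6667.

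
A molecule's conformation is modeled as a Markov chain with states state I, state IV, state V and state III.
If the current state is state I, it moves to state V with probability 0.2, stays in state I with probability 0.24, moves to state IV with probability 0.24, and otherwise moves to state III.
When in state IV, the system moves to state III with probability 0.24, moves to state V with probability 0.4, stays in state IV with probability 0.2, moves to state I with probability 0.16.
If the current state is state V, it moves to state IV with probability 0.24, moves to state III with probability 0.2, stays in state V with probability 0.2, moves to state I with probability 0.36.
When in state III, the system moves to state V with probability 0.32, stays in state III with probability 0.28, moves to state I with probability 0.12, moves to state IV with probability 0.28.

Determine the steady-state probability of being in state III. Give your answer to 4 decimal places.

Let the stationary distribution be π with π = πP and π_1 + π_2 + π_3 + π_4 = 1.
π_1 = 0.24·π_1 + 0.16·π_2 + 0.36·π_3 + 0.12·π_4
π_2 = 0.24·π_1 + 0.2·π_2 + 0.24·π_3 + 0.28·π_4
π_3 = 0.2·π_1 + 0.4·π_2 + 0.2·π_3 + 0.32·π_4
Solving with the normalization constraint gives π = (0.2234, 0.2407, 0.2790, 0.2570).
So the stationary probability of state III is 0.2570.

0.2570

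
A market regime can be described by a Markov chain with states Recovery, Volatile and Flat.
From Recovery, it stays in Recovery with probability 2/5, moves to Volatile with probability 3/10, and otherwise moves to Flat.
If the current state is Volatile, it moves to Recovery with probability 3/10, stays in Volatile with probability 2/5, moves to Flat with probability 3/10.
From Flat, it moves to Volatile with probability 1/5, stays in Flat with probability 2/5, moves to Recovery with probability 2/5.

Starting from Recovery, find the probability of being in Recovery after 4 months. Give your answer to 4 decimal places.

Propagate the distribution vector 4 months from Recovery.
After 0 months: (1.0000, 0.0000, 0.0000)
After 1 month: (0.4000, 0.3000, 0.3000)
After 2 months: (0.3700, 0.3000, 0.3300)
After 3 months: (0.3700, 0.2970, 0.3330)
After 4 months: (0.3703, 0.2964, 0.3333)
P(in Recovery after 4 months) = 0.3703

0.3703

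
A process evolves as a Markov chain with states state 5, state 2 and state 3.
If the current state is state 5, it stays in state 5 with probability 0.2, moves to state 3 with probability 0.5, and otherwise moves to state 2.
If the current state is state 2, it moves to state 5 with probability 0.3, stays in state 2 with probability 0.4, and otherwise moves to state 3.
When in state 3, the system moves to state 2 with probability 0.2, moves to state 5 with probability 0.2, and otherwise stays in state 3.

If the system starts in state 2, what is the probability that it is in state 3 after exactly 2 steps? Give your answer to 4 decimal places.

0.4500

Sum over the intermediate state after 1 step:
P = P(state 2→state 5)·P(state 5→state 3) + P(state 2→state 2)·P(state 2→state 3) + P(state 2→state 3)·P(state 3→state 3)
  = 0.3×0.5 + 0.4×0.3 + 0.3×0.6
  = 0.1500 + 0.1200 + 0.1800 = 0.4500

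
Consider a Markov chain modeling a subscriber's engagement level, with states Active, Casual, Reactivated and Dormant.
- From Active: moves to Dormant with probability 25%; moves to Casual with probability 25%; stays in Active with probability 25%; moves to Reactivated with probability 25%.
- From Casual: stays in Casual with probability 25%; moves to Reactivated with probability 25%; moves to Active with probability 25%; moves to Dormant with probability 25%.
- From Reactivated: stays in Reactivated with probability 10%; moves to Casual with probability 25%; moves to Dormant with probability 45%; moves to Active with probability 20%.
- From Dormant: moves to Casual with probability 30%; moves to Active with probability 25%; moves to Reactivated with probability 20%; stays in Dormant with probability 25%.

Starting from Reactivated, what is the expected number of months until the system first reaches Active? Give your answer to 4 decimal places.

Let t(s) be the expected number of months to first reach Active from state s, with t(Active) = 0. Conditioning on the first month:
t(Casual) = 1 + 0.25·t(Casual) + 0.25·t(Reactivated) + 0.25·t(Dormant)
t(Reactivated) = 1 + 0.25·t(Casual) + 0.1·t(Reactivated) + 0.45·t(Dormant)
t(Dormant) = 1 + 0.3·t(Casual) + 0.2·t(Reactivated) + 0.25·t(Dormant)
Solving: t(Casual) = 4.1708, t(Reactivated) = 4.3506, t(Dormant) = 4.1618.
Expected months from Reactivated to Active: 4.3506.

4.3506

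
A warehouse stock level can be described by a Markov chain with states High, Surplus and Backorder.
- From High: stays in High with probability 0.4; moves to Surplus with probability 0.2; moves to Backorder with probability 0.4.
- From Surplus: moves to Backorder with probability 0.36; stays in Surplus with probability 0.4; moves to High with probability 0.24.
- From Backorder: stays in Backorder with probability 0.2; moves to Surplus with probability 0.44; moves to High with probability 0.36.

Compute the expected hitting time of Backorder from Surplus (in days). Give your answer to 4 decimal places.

Let t(s) be the expected number of days to first reach Backorder from state s, with t(Backorder) = 0. Conditioning on the first day:
t(High) = 1 + 0.4·t(High) + 0.2·t(Surplus)
t(Surplus) = 1 + 0.24·t(High) + 0.4·t(Surplus)
Solving: t(High) = 2.5641, t(Surplus) = 2.6923.
Expected days from Surplus to Backorder: 2.6923.

2.6923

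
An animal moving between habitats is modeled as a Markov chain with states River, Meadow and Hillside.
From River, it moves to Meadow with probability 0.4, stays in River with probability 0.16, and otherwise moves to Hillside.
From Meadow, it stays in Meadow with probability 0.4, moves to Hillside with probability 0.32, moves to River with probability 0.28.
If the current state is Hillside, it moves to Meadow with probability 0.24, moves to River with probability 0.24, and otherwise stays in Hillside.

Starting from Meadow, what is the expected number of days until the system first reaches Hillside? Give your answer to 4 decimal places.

2.8571

Let t(s) be the expected number of days to first reach Hillside from state s, with t(Hillside) = 0. Conditioning on the first day:
t(River) = 1 + 0.16·t(River) + 0.4·t(Meadow)
t(Meadow) = 1 + 0.28·t(River) + 0.4·t(Meadow)
Solving: t(River) = 2.5510, t(Meadow) = 2.8571.
Expected days from Meadow to Hillside: 2.8571.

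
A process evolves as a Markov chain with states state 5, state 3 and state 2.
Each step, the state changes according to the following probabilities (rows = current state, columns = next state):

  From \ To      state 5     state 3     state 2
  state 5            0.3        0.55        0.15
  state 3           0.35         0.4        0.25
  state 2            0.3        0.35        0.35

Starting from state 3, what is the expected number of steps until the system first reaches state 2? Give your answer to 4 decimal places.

Let t(s) be the expected number of steps to first reach state 2 from state s, with t(state 2) = 0. Conditioning on the first step:
t(state 5) = 1 + 0.3·t(state 5) + 0.55·t(state 3)
t(state 3) = 1 + 0.35·t(state 5) + 0.4·t(state 3)
Solving: t(state 5) = 5.0549, t(state 3) = 4.6154.
Expected steps from state 3 to state 2: 4.6154.

4.6154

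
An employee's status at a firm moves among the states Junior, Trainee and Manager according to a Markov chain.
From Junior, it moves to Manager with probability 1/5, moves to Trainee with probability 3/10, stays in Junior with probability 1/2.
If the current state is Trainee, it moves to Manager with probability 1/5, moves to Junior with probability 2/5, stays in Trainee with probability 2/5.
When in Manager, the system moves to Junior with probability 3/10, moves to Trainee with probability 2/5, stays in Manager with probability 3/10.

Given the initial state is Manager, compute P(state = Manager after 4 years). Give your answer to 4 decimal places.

0.2223

Propagate the distribution vector 4 years from Manager.
After 0 years: (0.0000, 0.0000, 1.0000)
After 1 year: (0.3000, 0.4000, 0.3000)
After 2 years: (0.4000, 0.3700, 0.2300)
After 3 years: (0.4170, 0.3600, 0.2230)
After 4 years: (0.4194, 0.3583, 0.2223)
P(in Manager after 4 years) = 0.2223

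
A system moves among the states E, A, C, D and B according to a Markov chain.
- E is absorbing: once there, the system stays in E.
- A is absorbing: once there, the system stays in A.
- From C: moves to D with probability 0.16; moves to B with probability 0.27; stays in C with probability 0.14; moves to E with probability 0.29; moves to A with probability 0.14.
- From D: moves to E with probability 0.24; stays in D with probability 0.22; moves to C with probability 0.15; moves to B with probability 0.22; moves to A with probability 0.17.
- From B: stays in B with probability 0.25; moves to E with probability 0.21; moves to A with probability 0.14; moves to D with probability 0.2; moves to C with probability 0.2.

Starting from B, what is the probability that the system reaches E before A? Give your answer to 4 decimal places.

0.6121

Let h(s) be the probability of absorption at E starting from transient state s. Then h(E) = 1 and h(A) = 0. By first-step analysis:
h(C) = 0.29·1 + 0.14·0 + 0.14·h(C) + 0.16·h(D) + 0.27·h(B)
h(D) = 0.24·1 + 0.17·0 + 0.15·h(C) + 0.22·h(D) + 0.22·h(B)
h(B) = 0.21·1 + 0.14·0 + 0.2·h(C) + 0.2·h(D) + 0.25·h(B)
Solving: h(C) = 0.6417, h(D) = 0.6037, h(B) = 0.6121.
Starting from B, the probability is 0.6121.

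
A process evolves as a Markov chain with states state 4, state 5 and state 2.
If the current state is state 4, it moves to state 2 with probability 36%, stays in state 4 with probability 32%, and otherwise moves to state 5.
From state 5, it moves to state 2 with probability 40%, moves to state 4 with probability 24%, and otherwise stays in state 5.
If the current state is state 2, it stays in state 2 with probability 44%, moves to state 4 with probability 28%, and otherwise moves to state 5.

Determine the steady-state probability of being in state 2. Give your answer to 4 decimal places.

Let the stationary distribution be π with π = πP and π_1 + π_2 + π_3 = 1.
π_1 = 0.32·π_1 + 0.24·π_2 + 0.28·π_3
π_2 = 0.32·π_1 + 0.36·π_2 + 0.28·π_3
Solving with the normalization constraint gives π = (0.2785, 0.3165, 0.4051).
So the stationary probability of state 2 is 0.4051.

0.4051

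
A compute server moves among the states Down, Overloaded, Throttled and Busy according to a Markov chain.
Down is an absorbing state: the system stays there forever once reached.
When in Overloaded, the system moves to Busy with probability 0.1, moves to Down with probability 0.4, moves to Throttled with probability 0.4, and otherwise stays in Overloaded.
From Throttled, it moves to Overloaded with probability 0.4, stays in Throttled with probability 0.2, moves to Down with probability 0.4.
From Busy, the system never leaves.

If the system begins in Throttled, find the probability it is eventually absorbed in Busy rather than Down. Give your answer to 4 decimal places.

0.0714

Let h(s) be the probability of absorption at Busy starting from transient state s. Then h(Busy) = 1 and h(Down) = 0. By first-step analysis:
h(Overloaded) = 0.4·0 + 0.1·h(Overloaded) + 0.4·h(Throttled) + 0.1·1
h(Throttled) = 0.4·0 + 0.4·h(Overloaded) + 0.2·h(Throttled)
Solving: h(Overloaded) = 0.1429, h(Throttled) = 0.0714.
Starting from Throttled, the probability is 0.0714.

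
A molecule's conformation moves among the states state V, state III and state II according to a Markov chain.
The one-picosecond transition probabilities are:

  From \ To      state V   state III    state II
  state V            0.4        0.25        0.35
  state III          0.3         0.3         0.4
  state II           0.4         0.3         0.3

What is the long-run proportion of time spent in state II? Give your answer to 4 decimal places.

0.3467

Let the stationary distribution be π with π = πP and π_1 + π_2 + π_3 = 1.
π_1 = 0.4·π_1 + 0.3·π_2 + 0.4·π_3
π_2 = 0.25·π_1 + 0.3·π_2 + 0.3·π_3
Solving with the normalization constraint gives π = (0.3719, 0.2814, 0.3467).
So the stationary probability of state II is 0.3467.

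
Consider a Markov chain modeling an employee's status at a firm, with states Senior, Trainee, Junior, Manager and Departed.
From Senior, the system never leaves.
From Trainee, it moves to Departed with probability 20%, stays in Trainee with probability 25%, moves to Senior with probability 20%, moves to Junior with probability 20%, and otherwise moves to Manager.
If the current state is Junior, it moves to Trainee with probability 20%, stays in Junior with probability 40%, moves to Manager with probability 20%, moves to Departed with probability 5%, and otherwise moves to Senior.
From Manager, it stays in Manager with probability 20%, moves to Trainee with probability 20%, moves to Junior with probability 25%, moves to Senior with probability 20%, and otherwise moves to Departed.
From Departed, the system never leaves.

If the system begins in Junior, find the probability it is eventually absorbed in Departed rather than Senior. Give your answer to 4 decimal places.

Let h(s) be the probability of absorption at Departed starting from transient state s. Then h(Departed) = 1 and h(Senior) = 0. By first-step analysis:
h(Trainee) = 0.2·0 + 0.25·h(Trainee) + 0.2·h(Junior) + 0.15·h(Manager) + 0.2·1
h(Junior) = 0.15·0 + 0.2·h(Trainee) + 0.4·h(Junior) + 0.2·h(Manager) + 0.05·1
h(Manager) = 0.2·0 + 0.2·h(Trainee) + 0.25·h(Junior) + 0.2·h(Manager) + 0.15·1
Solving: h(Trainee) = 0.4489, h(Junior) = 0.3716, h(Manager) = 0.4159.
Starting from Junior, the probability is 0.3716.

0.3716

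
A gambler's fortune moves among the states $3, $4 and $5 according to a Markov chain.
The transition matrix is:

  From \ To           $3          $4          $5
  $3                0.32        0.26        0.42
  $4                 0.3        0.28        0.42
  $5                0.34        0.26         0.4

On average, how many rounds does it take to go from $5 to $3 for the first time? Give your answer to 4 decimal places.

Let t(s) be the expected number of rounds to first reach $3 from state s, with t($3) = 0. Conditioning on the first round:
t($4) = 1 + 0.28·t($4) + 0.42·t($5)
t($5) = 1 + 0.26·t($4) + 0.4·t($5)
Solving: t($4) = 3.1599, t($5) = 3.0359.
Expected rounds from $5 to $3: 3.0359.

3.0359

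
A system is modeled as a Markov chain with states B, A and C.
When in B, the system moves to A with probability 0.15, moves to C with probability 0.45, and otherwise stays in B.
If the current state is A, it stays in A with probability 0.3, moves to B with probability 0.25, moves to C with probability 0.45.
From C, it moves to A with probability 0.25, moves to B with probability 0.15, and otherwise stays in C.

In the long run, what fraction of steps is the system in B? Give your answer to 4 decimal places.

0.2318

Let the stationary distribution be π with π = πP and π_1 + π_2 + π_3 = 1.
π_1 = 0.4·π_1 + 0.25·π_2 + 0.15·π_3
π_2 = 0.15·π_1 + 0.3·π_2 + 0.25·π_3
Solving with the normalization constraint gives π = (0.2318, 0.2388, 0.5294).
So the stationary probability of B is 0.2318.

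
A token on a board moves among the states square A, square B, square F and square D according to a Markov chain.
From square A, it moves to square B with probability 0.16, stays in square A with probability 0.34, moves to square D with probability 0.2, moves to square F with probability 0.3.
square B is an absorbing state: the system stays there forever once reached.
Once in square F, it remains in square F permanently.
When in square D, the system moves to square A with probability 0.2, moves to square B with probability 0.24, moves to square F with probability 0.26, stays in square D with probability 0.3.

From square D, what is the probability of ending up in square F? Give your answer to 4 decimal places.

0.5488

Let h(s) be the probability of absorption at square F starting from transient state s. Then h(square F) = 1 and h(square B) = 0. By first-step analysis:
h(square A) = 0.34·h(square A) + 0.16·0 + 0.3·1 + 0.2·h(square D)
h(square D) = 0.2·h(square A) + 0.24·0 + 0.26·1 + 0.3·h(square D)
Solving: h(square A) = 0.6209, h(square D) = 0.5488.
Starting from square D, the probability is 0.5488.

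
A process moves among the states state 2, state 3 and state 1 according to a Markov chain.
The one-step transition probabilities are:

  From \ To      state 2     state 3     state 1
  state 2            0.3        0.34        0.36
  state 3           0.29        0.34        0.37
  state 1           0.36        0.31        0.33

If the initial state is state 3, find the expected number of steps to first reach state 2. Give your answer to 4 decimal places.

3.1756

Let t(s) be the expected number of steps to first reach state 2 from state s, with t(state 2) = 0. Conditioning on the first step:
t(state 3) = 1 + 0.34·t(state 3) + 0.37·t(state 1)
t(state 1) = 1 + 0.31·t(state 3) + 0.33·t(state 1)
Solving: t(state 3) = 3.1756, t(state 1) = 2.9618.
Expected steps from state 3 to state 2: 3.1756.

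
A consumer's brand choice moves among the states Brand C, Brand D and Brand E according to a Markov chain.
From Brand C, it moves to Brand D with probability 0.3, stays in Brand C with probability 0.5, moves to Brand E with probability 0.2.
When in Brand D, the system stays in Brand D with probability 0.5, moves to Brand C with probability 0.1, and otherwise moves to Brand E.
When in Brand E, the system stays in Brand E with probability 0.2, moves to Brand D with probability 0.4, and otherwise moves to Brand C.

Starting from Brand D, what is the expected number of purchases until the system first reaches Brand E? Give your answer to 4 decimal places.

Let t(s) be the expected number of purchases to first reach Brand E from state s, with t(Brand E) = 0. Conditioning on the first purchase:
t(Brand C) = 1 + 0.5·t(Brand C) + 0.3·t(Brand D)
t(Brand D) = 1 + 0.1·t(Brand C) + 0.5·t(Brand D)
Solving: t(Brand C) = 3.6364, t(Brand D) = 2.7273.
Expected purchases from Brand D to Brand E: 2.7273.

2.7273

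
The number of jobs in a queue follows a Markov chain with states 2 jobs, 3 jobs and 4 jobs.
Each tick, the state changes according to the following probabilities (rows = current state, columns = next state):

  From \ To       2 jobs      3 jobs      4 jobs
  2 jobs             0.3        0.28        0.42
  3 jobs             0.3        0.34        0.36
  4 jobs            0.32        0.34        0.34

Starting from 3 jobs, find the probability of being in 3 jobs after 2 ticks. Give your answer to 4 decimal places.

Sum over the intermediate state after 1 tick:
P = P(3 jobs→2 jobs)·P(2 jobs→3 jobs) + P(3 jobs→3 jobs)·P(3 jobs→3 jobs) + P(3 jobs→4 jobs)·P(4 jobs→3 jobs)
  = 0.3×0.28 + 0.34×0.34 + 0.36×0.34
  = 0.0840 + 0.1156 + 0.1224 = 0.3220

0.3220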